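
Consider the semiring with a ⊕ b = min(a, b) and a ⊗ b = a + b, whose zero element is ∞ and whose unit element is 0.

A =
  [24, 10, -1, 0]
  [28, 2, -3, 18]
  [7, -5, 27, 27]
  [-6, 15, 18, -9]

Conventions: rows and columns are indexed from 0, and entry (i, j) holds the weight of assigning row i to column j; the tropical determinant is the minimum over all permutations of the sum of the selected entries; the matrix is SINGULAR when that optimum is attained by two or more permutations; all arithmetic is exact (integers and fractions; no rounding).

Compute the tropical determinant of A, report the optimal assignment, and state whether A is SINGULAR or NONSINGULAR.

σ = (0, 1, 2, 3): 24 + 2 + 27 + (-9) = 44
σ = (0, 1, 3, 2): 24 + 2 + 27 + 18 = 71
σ = (0, 2, 1, 3): 24 + (-3) + (-5) + (-9) = 7
σ = (0, 2, 3, 1): 24 + (-3) + 27 + 15 = 63
σ = (0, 3, 1, 2): 24 + 18 + (-5) + 18 = 55
σ = (0, 3, 2, 1): 24 + 18 + 27 + 15 = 84
σ = (1, 0, 2, 3): 10 + 28 + 27 + (-9) = 56
σ = (1, 0, 3, 2): 10 + 28 + 27 + 18 = 83
σ = (1, 2, 0, 3): 10 + (-3) + 7 + (-9) = 5
σ = (1, 2, 3, 0): 10 + (-3) + 27 + (-6) = 28
σ = (1, 3, 0, 2): 10 + 18 + 7 + 18 = 53
σ = (1, 3, 2, 0): 10 + 18 + 27 + (-6) = 49
σ = (2, 0, 1, 3): (-1) + 28 + (-5) + (-9) = 13
σ = (2, 0, 3, 1): (-1) + 28 + 27 + 15 = 69
σ = (2, 1, 0, 3): (-1) + 2 + 7 + (-9) = -1
σ = (2, 1, 3, 0): (-1) + 2 + 27 + (-6) = 22
σ = (2, 3, 0, 1): (-1) + 18 + 7 + 15 = 39
σ = (2, 3, 1, 0): (-1) + 18 + (-5) + (-6) = 6
σ = (3, 0, 1, 2): 0 + 28 + (-5) + 18 = 41
σ = (3, 0, 2, 1): 0 + 28 + 27 + 15 = 70
σ = (3, 1, 0, 2): 0 + 2 + 7 + 18 = 27
σ = (3, 1, 2, 0): 0 + 2 + 27 + (-6) = 23
σ = (3, 2, 0, 1): 0 + (-3) + 7 + 15 = 19
σ = (3, 2, 1, 0): 0 + (-3) + (-5) + (-6) = -14
Optimal value attained by: σ = (3, 2, 1, 0).
Answer: det⊕(A) = -14; verdict: NONSINGULAR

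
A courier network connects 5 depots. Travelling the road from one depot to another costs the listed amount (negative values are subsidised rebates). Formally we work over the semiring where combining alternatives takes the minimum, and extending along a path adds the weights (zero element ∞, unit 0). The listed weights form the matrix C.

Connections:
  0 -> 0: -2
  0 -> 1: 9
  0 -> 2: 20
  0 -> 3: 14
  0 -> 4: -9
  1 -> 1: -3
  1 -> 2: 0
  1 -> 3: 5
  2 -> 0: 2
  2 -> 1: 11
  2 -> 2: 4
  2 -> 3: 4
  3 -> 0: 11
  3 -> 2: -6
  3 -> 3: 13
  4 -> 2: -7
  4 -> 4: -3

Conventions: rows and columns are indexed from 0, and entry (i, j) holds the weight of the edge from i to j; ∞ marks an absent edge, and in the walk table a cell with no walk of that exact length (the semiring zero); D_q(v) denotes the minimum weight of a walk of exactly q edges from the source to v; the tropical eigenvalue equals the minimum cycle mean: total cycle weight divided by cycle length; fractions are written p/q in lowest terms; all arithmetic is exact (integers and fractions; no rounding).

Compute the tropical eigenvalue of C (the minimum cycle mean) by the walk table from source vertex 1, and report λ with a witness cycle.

q=0: [∞, 0, ∞, ∞, ∞]
q=1: [∞, -3, 0, 5, ∞]
q=2: [2, -6, -3, 2, ∞]
q=3: [-1, -9, -6, -1, -7]
q=4: [-4, -12, -14, -4, -10]
q=5: [-12, -15, -17, -10, -13]
Optimal cycle mean attained by: cycle 0->4->2->0, total (-9) + (-7) + 2, length 3.
Answer: λ = -14/3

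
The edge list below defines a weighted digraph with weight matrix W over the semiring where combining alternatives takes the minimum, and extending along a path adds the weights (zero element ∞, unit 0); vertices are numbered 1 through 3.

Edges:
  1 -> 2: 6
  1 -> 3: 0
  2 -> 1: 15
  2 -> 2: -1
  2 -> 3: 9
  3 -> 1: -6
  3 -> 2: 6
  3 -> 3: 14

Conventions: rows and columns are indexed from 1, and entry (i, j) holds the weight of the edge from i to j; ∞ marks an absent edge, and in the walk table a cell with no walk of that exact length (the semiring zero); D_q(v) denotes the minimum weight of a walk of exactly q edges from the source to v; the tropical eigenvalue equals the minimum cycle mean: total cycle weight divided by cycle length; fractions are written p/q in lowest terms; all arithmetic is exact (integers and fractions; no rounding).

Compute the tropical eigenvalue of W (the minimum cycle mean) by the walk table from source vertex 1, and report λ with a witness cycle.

q=0: [0, ∞, ∞]
q=1: [∞, 6, 0]
q=2: [-6, 5, 14]
q=3: [8, 0, -6]
Optimal cycle mean attained by: cycle 1->3->1, total 0 + (-6), length 2.
Answer: λ = -3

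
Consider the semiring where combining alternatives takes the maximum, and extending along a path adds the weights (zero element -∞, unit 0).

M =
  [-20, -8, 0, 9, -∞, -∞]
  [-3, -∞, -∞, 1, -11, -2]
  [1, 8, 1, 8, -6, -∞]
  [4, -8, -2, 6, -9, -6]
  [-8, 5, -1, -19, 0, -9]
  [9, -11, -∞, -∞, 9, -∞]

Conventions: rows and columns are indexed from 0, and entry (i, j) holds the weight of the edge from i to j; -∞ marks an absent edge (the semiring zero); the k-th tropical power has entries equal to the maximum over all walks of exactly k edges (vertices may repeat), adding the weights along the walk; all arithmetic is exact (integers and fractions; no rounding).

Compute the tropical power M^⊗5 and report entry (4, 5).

M^⊗2:
  [13, 8, 7, 15, 0, 3]
  [7, -6, -1, 7, 7, -5]
  [12, 9, 6, 14, -1, 6]
  [10, 6, 4, 13, 3, 0]
  [2, 7, 0, 7, 0, 3]
  [1, 14, 9, 18, 9, 0]
M^⊗3:
  [19, 15, 13, 22, 12, 9]
  [11, 12, 7, 16, 7, 1]
  [18, 14, 12, 21, 15, 8]
  [17, 12, 11, 19, 9, 7]
  [12, 8, 5, 13, 12, 5]
  [22, 17, 16, 24, 9, 12]
M^⊗4:
  [26, 21, 20, 28, 18, 16]
  [20, 15, 14, 22, 10, 10]
  [25, 20, 19, 27, 17, 15]
  [23, 19, 17, 26, 16, 13]
  [17, 17, 12, 21, 14, 7]
  [28, 24, 22, 31, 21, 18]
M^⊗5:
  [32, 28, 26, 35, 25, 22]
  [26, 22, 20, 29, 19, 16]
  [31, 27, 25, 34, 24, 21]
  [30, 25, 24, 32, 22, 20]
  [25, 20, 19, 27, 16, 15]
  [35, 30, 29, 37, 27, 25]
Key observation: the optimum is the walk 4->1->5->0->3->5, with weight 5 + (-2) + 9 + 9 + (-6) = 15.
Optimal value attained by: walk 4->1->5->0->3->5.
Answer: (M^⊗5)[4][5] = 15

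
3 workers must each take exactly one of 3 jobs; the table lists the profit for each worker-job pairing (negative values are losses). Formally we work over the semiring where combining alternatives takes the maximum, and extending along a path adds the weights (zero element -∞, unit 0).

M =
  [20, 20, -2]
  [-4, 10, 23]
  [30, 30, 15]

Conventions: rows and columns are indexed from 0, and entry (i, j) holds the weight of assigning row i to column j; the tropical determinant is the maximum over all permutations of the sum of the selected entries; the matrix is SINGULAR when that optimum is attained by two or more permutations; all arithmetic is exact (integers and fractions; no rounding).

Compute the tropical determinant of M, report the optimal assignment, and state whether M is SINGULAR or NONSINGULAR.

σ = (0, 1, 2): 20 + 10 + 15 = 45
σ = (0, 2, 1): 20 + 23 + 30 = 73
σ = (1, 0, 2): 20 + (-4) + 15 = 31
σ = (1, 2, 0): 20 + 23 + 30 = 73
σ = (2, 0, 1): (-2) + (-4) + 30 = 24
σ = (2, 1, 0): (-2) + 10 + 30 = 38
Optimal value attained by: σ = (0, 2, 1).
Answer: det⊕(M) = 73; verdict: SINGULAR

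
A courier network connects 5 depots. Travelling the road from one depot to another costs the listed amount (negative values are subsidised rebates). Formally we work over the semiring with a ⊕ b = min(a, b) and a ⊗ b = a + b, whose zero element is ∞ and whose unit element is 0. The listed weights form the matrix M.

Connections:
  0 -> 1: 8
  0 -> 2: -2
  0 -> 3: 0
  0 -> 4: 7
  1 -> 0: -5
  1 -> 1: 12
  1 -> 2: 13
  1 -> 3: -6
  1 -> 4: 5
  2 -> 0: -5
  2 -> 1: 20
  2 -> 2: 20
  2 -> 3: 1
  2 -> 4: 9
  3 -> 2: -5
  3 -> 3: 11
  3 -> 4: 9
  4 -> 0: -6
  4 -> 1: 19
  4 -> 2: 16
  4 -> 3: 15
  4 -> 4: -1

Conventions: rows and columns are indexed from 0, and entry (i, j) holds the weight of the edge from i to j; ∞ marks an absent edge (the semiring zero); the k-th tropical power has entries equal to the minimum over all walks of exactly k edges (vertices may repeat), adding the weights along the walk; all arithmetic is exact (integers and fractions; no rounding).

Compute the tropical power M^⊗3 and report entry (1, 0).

M^⊗2:
  [-7, 18, -5, -1, 6]
  [-1, 3, -11, -5, 2]
  [3, 3, -7, -5, 2]
  [-10, 15, 6, -4, 4]
  [-7, 2, -8, -6, -2]
M^⊗3:
  [-10, 1, -9, -7, 0]
  [-16, 7, -10, -10, -2]
  [-12, 11, -10, -6, 1]
  [-2, -2, -12, -10, -3]
  [-13, 1, -11, -7, -3]
Key observation: the optimum is the walk 1->3->2->0, with weight (-6) + (-5) + (-5) = -16.
Optimal value attained by: walk 1->3->2->0.
Answer: (M^⊗3)[1][0] = -16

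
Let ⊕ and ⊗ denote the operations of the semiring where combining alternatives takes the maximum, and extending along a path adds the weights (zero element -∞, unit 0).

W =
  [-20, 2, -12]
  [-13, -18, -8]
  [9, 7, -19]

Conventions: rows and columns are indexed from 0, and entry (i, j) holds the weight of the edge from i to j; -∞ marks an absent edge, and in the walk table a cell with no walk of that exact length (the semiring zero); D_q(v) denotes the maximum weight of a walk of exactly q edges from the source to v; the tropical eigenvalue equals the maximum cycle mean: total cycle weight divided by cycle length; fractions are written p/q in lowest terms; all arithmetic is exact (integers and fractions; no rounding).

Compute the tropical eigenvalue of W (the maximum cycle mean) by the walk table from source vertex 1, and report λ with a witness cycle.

q=0: [-∞, 0, -∞]
q=1: [-13, -18, -8]
q=2: [1, -1, -25]
q=3: [-14, 3, -9]
Optimal cycle mean attained by: cycle 0->1->2->0, total 2 + (-8) + 9, length 3.
Answer: λ = 1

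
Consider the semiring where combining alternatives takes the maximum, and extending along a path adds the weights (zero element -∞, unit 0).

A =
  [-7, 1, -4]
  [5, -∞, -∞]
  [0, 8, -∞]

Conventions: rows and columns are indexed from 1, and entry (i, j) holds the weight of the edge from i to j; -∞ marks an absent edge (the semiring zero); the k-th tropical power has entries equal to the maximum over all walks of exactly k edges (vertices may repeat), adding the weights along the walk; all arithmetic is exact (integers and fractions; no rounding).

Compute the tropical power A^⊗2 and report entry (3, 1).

A^⊗2:
  [6, 4, -11]
  [-2, 6, 1]
  [13, 1, -4]
Key observation: the optimum is the walk 3->2->1, with weight 8 + 5 = 13.
Optimal value attained by: walk 3->2->1.
Answer: (A^⊗2)[3][1] = 13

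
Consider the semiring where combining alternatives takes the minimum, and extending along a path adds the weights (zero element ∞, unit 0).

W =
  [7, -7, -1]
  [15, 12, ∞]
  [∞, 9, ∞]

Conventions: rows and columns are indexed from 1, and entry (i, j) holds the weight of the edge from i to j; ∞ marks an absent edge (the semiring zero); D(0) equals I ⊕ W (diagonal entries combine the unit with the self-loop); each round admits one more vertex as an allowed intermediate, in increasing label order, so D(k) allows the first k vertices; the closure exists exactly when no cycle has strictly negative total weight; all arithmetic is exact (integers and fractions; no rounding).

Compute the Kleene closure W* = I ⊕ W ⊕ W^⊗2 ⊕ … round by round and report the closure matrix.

D(0):
  [0, -7, -1]
  [15, 0, ∞]
  [∞, 9, 0]
D(1):
  [0, -7, -1]
  [15, 0, 14]
  [∞, 9, 0]
D(2):
  [0, -7, -1]
  [15, 0, 14]
  [24, 9, 0]
D(3):
  [0, -7, -1]
  [15, 0, 14]
  [24, 9, 0]
Answer: W* = [[0, -7, -1], [15, 0, 14], [24, 9, 0]]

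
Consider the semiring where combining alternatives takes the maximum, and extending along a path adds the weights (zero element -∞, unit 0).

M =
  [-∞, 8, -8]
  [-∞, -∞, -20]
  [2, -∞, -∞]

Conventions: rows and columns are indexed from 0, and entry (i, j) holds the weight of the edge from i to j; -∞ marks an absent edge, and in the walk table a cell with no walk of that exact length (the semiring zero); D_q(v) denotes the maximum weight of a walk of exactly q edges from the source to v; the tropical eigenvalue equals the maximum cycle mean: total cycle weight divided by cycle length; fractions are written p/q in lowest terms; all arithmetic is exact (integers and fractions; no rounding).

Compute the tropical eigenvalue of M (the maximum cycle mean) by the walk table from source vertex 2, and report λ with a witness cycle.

q=0: [-∞, -∞, 0]
q=1: [2, -∞, -∞]
q=2: [-∞, 10, -6]
q=3: [-4, -∞, -10]
Optimal cycle mean attained by: cycle 0->2->0, total (-8) + 2, length 2.
Answer: λ = -3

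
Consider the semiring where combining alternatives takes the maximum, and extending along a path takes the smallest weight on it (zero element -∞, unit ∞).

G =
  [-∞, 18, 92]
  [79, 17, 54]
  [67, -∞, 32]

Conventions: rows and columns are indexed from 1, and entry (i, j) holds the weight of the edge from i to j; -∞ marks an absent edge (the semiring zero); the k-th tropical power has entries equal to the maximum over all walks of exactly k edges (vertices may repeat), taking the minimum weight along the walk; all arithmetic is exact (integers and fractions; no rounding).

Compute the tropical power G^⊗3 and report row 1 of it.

G^⊗2:
  [67, 17, 32]
  [54, 18, 79]
  [32, 18, 67]
G^⊗3:
  [32, 18, 67]
  [67, 18, 54]
  [67, 18, 32]
Answer: row 1 of G^⊗3 = [32, 18, 67]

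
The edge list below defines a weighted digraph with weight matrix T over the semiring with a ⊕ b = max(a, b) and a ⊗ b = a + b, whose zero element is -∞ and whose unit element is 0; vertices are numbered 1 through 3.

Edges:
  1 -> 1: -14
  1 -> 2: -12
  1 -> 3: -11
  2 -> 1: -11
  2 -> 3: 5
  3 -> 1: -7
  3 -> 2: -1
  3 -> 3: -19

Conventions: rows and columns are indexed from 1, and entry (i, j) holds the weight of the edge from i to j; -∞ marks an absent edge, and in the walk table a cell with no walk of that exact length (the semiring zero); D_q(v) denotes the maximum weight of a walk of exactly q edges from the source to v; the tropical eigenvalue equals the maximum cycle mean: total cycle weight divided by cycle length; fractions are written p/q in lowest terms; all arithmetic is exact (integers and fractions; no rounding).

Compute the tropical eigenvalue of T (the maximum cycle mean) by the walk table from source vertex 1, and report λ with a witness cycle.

q=0: [0, -∞, -∞]
q=1: [-14, -12, -11]
q=2: [-18, -12, -7]
q=3: [-14, -8, -7]
Optimal cycle mean attained by: cycle 2->3->2, total 5 + (-1), length 2.
Answer: λ = 2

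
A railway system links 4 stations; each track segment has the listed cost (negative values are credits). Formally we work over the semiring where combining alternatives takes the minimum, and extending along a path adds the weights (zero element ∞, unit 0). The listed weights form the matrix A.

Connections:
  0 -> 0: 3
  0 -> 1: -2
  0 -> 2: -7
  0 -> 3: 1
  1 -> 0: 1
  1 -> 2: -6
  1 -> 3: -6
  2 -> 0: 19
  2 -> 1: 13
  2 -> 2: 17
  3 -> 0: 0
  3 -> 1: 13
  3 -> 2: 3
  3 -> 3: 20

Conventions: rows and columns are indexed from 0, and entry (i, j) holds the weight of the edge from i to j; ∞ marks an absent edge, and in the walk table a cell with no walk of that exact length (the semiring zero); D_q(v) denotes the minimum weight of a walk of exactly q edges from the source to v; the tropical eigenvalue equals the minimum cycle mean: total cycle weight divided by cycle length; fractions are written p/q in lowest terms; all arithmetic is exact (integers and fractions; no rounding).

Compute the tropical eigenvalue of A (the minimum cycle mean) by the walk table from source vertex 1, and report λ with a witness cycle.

q=0: [∞, 0, ∞, ∞]
q=1: [1, ∞, -6, -6]
q=2: [-6, -1, -6, 2]
q=3: [-3, -8, -13, -7]
q=4: [-7, -5, -14, -14]
Optimal cycle mean attained by: cycle 0->1->3->0, total (-2) + (-6) + 0, length 3.
Answer: λ = -8/3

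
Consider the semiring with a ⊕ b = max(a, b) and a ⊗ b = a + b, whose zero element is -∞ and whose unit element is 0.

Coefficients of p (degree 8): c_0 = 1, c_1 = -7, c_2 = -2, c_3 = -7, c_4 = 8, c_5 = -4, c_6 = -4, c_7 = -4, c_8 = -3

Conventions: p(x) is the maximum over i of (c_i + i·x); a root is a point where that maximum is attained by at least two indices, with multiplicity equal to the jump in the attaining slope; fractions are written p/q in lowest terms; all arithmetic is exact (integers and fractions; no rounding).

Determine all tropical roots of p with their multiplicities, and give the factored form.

hull edge (i=0, c=1) to (i=4, c=8): slope 7/4, span 4
hull edge (i=4, c=8) to (i=8, c=-3): slope -11/4, span 4
Factored form: p(x) = -3 ⊗ (x ⊕ (-7/4)) ⊗ (x ⊕ (-7/4)) ⊗ (x ⊕ (-7/4)) ⊗ (x ⊕ (-7/4)) ⊗ (x ⊕ 11/4) ⊗ (x ⊕ 11/4) ⊗ (x ⊕ 11/4) ⊗ (x ⊕ 11/4)
Answer: roots = -7/4 (mult 4), 11/4 (mult 4)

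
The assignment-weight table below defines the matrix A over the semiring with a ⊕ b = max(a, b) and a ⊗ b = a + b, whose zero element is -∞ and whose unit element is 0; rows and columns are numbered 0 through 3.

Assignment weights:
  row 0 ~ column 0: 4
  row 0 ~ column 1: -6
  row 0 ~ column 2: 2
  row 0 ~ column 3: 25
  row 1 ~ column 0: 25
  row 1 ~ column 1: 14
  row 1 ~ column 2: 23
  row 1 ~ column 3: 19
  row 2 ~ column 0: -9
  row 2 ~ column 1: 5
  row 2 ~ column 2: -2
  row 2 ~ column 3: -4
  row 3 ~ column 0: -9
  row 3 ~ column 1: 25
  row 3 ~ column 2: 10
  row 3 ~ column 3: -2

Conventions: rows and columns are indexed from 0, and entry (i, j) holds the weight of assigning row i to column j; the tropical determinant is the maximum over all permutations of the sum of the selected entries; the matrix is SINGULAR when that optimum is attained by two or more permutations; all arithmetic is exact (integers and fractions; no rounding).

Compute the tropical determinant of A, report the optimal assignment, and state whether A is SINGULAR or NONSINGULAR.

σ = (0, 1, 2, 3): 4 + 14 + (-2) + (-2) = 14
σ = (0, 1, 3, 2): 4 + 14 + (-4) + 10 = 24
σ = (0, 2, 1, 3): 4 + 23 + 5 + (-2) = 30
σ = (0, 2, 3, 1): 4 + 23 + (-4) + 25 = 48
σ = (0, 3, 1, 2): 4 + 19 + 5 + 10 = 38
σ = (0, 3, 2, 1): 4 + 19 + (-2) + 25 = 46
σ = (1, 0, 2, 3): (-6) + 25 + (-2) + (-2) = 15
σ = (1, 0, 3, 2): (-6) + 25 + (-4) + 10 = 25
σ = (1, 2, 0, 3): (-6) + 23 + (-9) + (-2) = 6
σ = (1, 2, 3, 0): (-6) + 23 + (-4) + (-9) = 4
σ = (1, 3, 0, 2): (-6) + 19 + (-9) + 10 = 14
σ = (1, 3, 2, 0): (-6) + 19 + (-2) + (-9) = 2
σ = (2, 0, 1, 3): 2 + 25 + 5 + (-2) = 30
σ = (2, 0, 3, 1): 2 + 25 + (-4) + 25 = 48
σ = (2, 1, 0, 3): 2 + 14 + (-9) + (-2) = 5
σ = (2, 1, 3, 0): 2 + 14 + (-4) + (-9) = 3
σ = (2, 3, 0, 1): 2 + 19 + (-9) + 25 = 37
σ = (2, 3, 1, 0): 2 + 19 + 5 + (-9) = 17
σ = (3, 0, 1, 2): 25 + 25 + 5 + 10 = 65
σ = (3, 0, 2, 1): 25 + 25 + (-2) + 25 = 73
σ = (3, 1, 0, 2): 25 + 14 + (-9) + 10 = 40
σ = (3, 1, 2, 0): 25 + 14 + (-2) + (-9) = 28
σ = (3, 2, 0, 1): 25 + 23 + (-9) + 25 = 64
σ = (3, 2, 1, 0): 25 + 23 + 5 + (-9) = 44
Optimal value attained by: σ = (3, 0, 2, 1).
Answer: det⊕(A) = 73; verdict: NONSINGULAR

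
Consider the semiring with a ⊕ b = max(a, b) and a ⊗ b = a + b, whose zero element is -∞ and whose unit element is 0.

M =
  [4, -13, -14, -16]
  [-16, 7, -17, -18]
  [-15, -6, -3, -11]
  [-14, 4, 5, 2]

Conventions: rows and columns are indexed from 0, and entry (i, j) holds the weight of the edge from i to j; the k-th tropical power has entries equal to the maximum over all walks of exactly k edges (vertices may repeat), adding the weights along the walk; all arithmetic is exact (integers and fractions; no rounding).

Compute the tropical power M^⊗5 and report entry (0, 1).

M^⊗2:
  [8, -6, -10, -12]
  [-9, 14, -10, -11]
  [-11, 1, -6, -9]
  [-10, 11, 7, 4]
M^⊗3:
  [12, 1, -6, -8]
  [-2, 21, -3, -4]
  [-7, 8, -4, -7]
  [-5, 18, 9, 6]
M^⊗4:
  [16, 8, -2, -4]
  [5, 28, 4, 3]
  [-3, 15, -2, -5]
  [2, 25, 11, 8]
M^⊗5:
  [20, 15, 2, 0]
  [12, 35, 11, 10]
  [1, 22, 0, -3]
  [9, 32, 13, 10]
Key observation: the optimum is the walk 0->1->1->1->1->1, with weight (-13) + 7 + 7 + 7 + 7 = 15.
Optimal value attained by: walk 0->1->1->1->1->1.
Answer: (M^⊗5)[0][1] = 15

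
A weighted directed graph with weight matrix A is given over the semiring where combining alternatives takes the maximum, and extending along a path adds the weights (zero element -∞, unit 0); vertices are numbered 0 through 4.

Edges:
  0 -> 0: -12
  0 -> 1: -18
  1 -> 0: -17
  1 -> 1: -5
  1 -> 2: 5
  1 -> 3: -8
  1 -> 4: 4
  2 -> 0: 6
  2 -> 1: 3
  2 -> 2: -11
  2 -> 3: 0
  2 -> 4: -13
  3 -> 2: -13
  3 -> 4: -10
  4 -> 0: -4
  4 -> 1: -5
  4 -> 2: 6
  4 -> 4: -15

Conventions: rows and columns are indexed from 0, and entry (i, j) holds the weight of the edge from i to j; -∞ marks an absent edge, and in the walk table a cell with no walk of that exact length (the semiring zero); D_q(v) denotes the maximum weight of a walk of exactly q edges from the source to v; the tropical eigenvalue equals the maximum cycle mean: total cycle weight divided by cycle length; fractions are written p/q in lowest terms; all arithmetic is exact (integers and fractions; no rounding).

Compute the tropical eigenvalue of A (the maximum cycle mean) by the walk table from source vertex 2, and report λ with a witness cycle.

q=0: [-∞, -∞, 0, -∞, -∞]
q=1: [6, 3, -11, 0, -13]
q=2: [-5, -2, 8, -5, 7]
q=3: [14, 11, 13, 8, 2]
q=4: [19, 16, 16, 13, 15]
q=5: [22, 19, 21, 16, 20]
Optimal cycle mean attained by: cycle 1->4->2->1, total 4 + 6 + 3, length 3.
Answer: λ = 13/3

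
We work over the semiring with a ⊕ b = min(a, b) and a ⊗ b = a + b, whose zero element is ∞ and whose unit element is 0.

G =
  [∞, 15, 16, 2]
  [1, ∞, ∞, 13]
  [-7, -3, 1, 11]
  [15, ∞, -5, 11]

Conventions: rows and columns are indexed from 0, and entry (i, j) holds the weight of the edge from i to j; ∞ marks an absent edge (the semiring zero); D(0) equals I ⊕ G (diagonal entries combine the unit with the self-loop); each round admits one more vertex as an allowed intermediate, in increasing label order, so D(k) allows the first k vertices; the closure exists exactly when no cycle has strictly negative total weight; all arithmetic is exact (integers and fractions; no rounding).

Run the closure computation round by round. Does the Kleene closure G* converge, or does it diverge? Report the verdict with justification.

D(0):
  [0, 15, 16, 2]
  [1, 0, ∞, 13]
  [-7, -3, 0, 11]
  [15, ∞, -5, 0]
D(1):
  [0, 15, 16, 2]
  [1, 0, 17, 3]
  [-7, -3, 0, -5]
  [15, 30, -5, 0]
D(2):
  [0, 15, 16, 2]
  [1, 0, 17, 3]
  [-7, -3, 0, -5]
  [15, 30, -5, 0]
Detection: at round 3, diagonal entry (3, 3) turns strictly negative.
Key observation: the cycle 3->2->0->3 has total weight (-5) + (-7) + 2, which is strictly negative.
Answer: DIVERGES — negative cycle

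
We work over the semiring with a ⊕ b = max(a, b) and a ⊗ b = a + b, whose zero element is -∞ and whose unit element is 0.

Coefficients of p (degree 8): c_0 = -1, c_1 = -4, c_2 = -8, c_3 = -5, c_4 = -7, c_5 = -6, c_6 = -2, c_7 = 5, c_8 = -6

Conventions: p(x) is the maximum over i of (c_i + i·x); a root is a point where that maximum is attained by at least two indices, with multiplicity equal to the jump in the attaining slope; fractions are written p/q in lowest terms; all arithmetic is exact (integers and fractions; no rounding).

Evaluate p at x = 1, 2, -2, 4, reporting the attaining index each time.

p(1) = max(-1+0·1=-1, -4+1·1=-3, -8+2·1=-6, -5+3·1=-2, -7+4·1=-3, -6+5·1=-1, -2+6·1=4, 5+7·1=12, -6+8·1=2) = 12 (attained by i=7)
p(2) = max(-1+0·2=-1, -4+1·2=-2, -8+2·2=-4, -5+3·2=1, -7+4·2=1, -6+5·2=4, -2+6·2=10, 5+7·2=19, -6+8·2=10) = 19 (attained by i=7)
p(-2) = max(-1+0·(-2)=-1, -4+1·(-2)=-6, -8+2·(-2)=-12, -5+3·(-2)=-11, -7+4·(-2)=-15, -6+5·(-2)=-16, -2+6·(-2)=-14, 5+7·(-2)=-9, -6+8·(-2)=-22) = -1 (attained by i=0)
p(4) = max(-1+0·4=-1, -4+1·4=0, -8+2·4=0, -5+3·4=7, -7+4·4=9, -6+5·4=14, -2+6·4=22, 5+7·4=33, -6+8·4=26) = 33 (attained by i=7)
Answer: p(1) = 12; p(2) = 19; p(-2) = -1; p(4) = 33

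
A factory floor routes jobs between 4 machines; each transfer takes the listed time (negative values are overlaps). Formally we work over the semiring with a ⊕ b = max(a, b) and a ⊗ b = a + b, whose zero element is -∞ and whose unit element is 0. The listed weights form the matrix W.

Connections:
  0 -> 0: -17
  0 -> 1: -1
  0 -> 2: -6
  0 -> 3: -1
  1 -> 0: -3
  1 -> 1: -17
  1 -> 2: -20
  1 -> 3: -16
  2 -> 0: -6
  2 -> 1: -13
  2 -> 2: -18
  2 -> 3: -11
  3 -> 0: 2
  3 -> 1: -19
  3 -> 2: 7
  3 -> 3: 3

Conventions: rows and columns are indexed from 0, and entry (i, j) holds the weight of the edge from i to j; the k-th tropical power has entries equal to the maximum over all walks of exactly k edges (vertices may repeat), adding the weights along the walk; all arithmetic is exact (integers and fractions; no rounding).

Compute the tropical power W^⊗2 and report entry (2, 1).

W^⊗2:
  [1, -18, 6, 2]
  [-14, -4, -9, -4]
  [-9, -7, -4, -7]
  [5, 1, 10, 6]
Key observation: the optimum is the walk 2->0->1, with weight (-6) + (-1) = -7.
Optimal value attained by: walk 2->0->1.
Answer: (W^⊗2)[2][1] = -7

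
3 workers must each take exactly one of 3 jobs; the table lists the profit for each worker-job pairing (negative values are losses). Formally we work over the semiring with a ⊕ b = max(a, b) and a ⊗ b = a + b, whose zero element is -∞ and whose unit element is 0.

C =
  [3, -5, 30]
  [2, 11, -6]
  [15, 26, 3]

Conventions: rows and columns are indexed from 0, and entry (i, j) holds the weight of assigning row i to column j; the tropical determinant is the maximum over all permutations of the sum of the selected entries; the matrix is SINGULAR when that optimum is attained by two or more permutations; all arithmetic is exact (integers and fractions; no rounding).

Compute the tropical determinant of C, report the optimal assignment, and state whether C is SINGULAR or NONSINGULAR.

σ = (0, 1, 2): 3 + 11 + 3 = 17
σ = (0, 2, 1): 3 + (-6) + 26 = 23
σ = (1, 0, 2): (-5) + 2 + 3 = 0
σ = (1, 2, 0): (-5) + (-6) + 15 = 4
σ = (2, 0, 1): 30 + 2 + 26 = 58
σ = (2, 1, 0): 30 + 11 + 15 = 56
Optimal value attained by: σ = (2, 0, 1).
Answer: det⊕(C) = 58; verdict: NONSINGULAR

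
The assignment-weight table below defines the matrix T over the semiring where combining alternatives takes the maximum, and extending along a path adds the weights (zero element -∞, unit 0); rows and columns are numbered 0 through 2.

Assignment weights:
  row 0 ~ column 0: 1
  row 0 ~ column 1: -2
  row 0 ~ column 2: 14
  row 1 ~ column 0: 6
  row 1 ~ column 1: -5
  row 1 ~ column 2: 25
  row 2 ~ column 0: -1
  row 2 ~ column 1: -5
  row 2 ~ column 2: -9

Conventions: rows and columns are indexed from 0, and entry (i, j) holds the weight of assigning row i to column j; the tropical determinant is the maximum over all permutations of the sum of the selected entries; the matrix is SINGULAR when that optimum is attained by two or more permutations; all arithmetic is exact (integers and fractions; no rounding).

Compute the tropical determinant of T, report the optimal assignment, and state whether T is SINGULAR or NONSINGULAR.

σ = (0, 1, 2): 1 + (-5) + (-9) = -13
σ = (0, 2, 1): 1 + 25 + (-5) = 21
σ = (1, 0, 2): (-2) + 6 + (-9) = -5
σ = (1, 2, 0): (-2) + 25 + (-1) = 22
σ = (2, 0, 1): 14 + 6 + (-5) = 15
σ = (2, 1, 0): 14 + (-5) + (-1) = 8
Optimal value attained by: σ = (1, 2, 0).
Answer: det⊕(T) = 22; verdict: NONSINGULAR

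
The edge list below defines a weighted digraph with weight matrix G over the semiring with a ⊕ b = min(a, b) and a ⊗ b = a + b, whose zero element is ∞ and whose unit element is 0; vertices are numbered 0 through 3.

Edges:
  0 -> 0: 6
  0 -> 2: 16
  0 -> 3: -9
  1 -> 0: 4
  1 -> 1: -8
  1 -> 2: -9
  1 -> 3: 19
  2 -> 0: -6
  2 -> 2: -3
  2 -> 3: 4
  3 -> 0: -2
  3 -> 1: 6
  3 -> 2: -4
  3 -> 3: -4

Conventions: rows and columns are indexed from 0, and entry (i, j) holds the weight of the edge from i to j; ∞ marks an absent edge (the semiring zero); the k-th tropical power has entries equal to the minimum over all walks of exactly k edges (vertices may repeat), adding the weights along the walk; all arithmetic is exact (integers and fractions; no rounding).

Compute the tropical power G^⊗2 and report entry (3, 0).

G^⊗2:
  [-11, -3, -13, -13]
  [-15, -16, -17, -5]
  [-9, 10, -6, -15]
  [-10, -2, -8, -11]
Key observation: the optimum is the walk 3->2->0, with weight (-4) + (-6) = -10.
Optimal value attained by: walk 3->2->0.
Answer: (G^⊗2)[3][0] = -10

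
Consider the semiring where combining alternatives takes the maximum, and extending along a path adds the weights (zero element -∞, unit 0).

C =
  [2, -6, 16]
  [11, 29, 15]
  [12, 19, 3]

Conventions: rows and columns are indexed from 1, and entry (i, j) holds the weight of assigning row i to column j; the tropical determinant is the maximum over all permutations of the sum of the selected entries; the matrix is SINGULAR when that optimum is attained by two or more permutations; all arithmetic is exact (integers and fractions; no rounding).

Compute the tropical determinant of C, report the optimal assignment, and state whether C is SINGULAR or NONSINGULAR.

σ = (1, 2, 3): 2 + 29 + 3 = 34
σ = (1, 3, 2): 2 + 15 + 19 = 36
σ = (2, 1, 3): (-6) + 11 + 3 = 8
σ = (2, 3, 1): (-6) + 15 + 12 = 21
σ = (3, 1, 2): 16 + 11 + 19 = 46
σ = (3, 2, 1): 16 + 29 + 12 = 57
Optimal value attained by: σ = (3, 2, 1).
Answer: det⊕(C) = 57; verdict: NONSINGULAR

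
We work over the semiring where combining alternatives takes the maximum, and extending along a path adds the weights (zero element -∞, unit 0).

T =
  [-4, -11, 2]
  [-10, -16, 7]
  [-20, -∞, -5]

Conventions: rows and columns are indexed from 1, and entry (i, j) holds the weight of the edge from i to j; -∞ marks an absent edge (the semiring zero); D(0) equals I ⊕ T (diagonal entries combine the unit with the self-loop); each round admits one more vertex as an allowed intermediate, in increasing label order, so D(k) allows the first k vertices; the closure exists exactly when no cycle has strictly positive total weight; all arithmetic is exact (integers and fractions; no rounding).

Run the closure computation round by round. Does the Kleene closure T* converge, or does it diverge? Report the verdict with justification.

D(0):
  [0, -11, 2]
  [-10, 0, 7]
  [-20, -∞, 0]
D(1):
  [0, -11, 2]
  [-10, 0, 7]
  [-20, -31, 0]
D(2):
  [0, -11, 2]
  [-10, 0, 7]
  [-20, -31, 0]
D(3):
  [0, -11, 2]
  [-10, 0, 7]
  [-20, -31, 0]
Key observation: every diagonal entry stays at the unit through all rounds, so no improving cycle exists.
Answer: CONVERGES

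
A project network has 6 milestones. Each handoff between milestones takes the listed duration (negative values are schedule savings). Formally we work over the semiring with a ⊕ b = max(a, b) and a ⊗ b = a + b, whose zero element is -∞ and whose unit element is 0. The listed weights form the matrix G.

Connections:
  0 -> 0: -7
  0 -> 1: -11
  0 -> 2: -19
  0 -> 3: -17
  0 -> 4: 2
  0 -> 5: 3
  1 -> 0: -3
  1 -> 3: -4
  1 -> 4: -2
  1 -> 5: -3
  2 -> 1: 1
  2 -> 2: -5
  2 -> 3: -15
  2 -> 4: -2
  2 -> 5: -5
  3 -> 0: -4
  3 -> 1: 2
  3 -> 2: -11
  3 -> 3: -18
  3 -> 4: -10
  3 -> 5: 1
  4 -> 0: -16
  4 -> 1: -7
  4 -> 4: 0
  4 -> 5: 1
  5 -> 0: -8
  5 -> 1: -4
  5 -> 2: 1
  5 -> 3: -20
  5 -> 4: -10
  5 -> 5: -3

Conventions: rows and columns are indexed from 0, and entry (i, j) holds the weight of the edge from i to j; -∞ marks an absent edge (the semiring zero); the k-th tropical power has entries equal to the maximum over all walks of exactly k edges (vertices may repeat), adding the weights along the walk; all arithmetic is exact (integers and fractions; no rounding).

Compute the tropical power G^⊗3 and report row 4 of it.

G^⊗2:
  [-5, -1, 4, -15, 2, 3]
  [-8, -2, -2, -20, -1, 0]
  [-2, -4, -4, -3, -1, -1]
  [-1, -3, 2, -2, 0, -1]
  [-7, -3, 2, -11, 0, 1]
  [-7, 2, -2, -8, -1, -4]
G^⊗3:
  [-4, 5, 4, -5, 2, 3]
  [-5, -1, 1, -6, -1, 0]
  [-7, -1, 0, -8, 0, 1]
  [-6, 3, 0, -7, 1, 2]
  [-6, 3, 2, -7, 0, 1]
  [-1, -1, -3, -2, 0, 0]
Answer: row 4 of G^⊗3 = [-6, 3, 2, -7, 0, 1]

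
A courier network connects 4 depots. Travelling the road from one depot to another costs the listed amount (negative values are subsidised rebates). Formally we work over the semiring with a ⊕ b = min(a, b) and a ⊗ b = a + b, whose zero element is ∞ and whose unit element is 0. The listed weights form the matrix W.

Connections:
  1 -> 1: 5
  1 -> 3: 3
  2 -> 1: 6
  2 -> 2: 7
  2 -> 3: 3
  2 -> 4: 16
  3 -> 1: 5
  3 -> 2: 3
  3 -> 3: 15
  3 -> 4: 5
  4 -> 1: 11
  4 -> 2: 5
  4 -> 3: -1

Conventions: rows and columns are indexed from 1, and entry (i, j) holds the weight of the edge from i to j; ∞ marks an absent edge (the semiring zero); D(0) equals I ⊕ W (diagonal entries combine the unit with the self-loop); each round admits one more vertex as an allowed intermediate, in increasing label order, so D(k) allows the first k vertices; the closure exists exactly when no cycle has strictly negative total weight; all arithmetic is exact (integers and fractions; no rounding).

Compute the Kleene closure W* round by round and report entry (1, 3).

D(0):
  [0, ∞, 3, ∞]
  [6, 0, 3, 16]
  [5, 3, 0, 5]
  [11, 5, -1, 0]
D(1):
  [0, ∞, 3, ∞]
  [6, 0, 3, 16]
  [5, 3, 0, 5]
  [11, 5, -1, 0]
D(2):
  [0, ∞, 3, ∞]
  [6, 0, 3, 16]
  [5, 3, 0, 5]
  [11, 5, -1, 0]
D(3):
  [0, 6, 3, 8]
  [6, 0, 3, 8]
  [5, 3, 0, 5]
  [4, 2, -1, 0]
D(4):
  [0, 6, 3, 8]
  [6, 0, 3, 8]
  [5, 3, 0, 5]
  [4, 2, -1, 0]
Answer: W*[1][3] = 3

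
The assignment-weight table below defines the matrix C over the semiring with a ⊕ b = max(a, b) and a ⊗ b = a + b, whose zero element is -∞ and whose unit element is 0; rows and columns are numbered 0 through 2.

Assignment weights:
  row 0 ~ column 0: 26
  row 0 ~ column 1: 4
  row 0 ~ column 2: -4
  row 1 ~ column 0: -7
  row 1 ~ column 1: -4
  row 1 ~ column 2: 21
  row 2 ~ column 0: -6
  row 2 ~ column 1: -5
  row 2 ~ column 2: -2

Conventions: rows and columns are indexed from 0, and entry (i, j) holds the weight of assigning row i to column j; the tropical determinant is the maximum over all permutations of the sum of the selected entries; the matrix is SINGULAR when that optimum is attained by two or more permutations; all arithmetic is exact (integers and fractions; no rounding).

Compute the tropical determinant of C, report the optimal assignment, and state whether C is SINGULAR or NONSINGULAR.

σ = (0, 1, 2): 26 + (-4) + (-2) = 20
σ = (0, 2, 1): 26 + 21 + (-5) = 42
σ = (1, 0, 2): 4 + (-7) + (-2) = -5
σ = (1, 2, 0): 4 + 21 + (-6) = 19
σ = (2, 0, 1): (-4) + (-7) + (-5) = -16
σ = (2, 1, 0): (-4) + (-4) + (-6) = -14
Optimal value attained by: σ = (0, 2, 1).
Answer: det⊕(C) = 42; verdict: NONSINGULAR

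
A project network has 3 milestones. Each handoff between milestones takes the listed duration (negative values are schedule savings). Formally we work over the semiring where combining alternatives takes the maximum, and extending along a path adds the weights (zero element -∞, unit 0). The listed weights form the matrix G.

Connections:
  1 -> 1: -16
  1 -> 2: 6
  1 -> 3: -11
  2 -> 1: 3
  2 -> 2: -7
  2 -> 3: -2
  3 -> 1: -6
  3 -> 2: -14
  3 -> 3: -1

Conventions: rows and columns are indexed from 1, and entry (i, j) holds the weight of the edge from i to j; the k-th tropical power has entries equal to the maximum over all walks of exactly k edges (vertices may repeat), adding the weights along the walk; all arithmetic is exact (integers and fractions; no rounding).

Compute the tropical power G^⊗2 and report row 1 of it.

G^⊗2:
  [9, -1, 4]
  [-4, 9, -3]
  [-7, 0, -2]
Answer: row 1 of G^⊗2 = [9, -1, 4]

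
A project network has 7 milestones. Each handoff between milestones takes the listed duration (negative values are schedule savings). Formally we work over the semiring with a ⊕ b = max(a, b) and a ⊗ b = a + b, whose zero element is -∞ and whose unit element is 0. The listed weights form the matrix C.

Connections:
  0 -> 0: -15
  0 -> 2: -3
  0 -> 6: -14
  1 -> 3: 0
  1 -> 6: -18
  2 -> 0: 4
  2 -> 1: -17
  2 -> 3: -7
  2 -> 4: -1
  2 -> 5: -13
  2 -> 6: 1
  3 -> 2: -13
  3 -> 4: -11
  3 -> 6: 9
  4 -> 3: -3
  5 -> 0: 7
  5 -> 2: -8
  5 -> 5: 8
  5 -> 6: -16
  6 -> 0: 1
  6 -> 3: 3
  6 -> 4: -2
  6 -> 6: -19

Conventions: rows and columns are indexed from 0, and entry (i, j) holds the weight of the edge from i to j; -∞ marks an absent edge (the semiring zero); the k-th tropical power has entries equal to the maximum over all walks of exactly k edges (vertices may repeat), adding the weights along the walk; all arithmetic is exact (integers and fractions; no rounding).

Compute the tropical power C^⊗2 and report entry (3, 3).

C^⊗2:
  [1, -20, -18, -10, -4, -16, -2]
  [-17, -∞, -13, -15, -11, -∞, 9]
  [2, -∞, 1, 4, -1, -5, 2]
  [10, -30, -∞, 12, 7, -26, -10]
  [-∞, -∞, -16, -∞, -14, -∞, 6]
  [15, -25, 4, -13, -9, 16, -7]
  [-14, -∞, -2, -5, -8, -∞, 12]
Key observation: the optimum is the walk 3->6->3, with weight 9 + 3 = 12.
Optimal value attained by: walk 3->6->3.
Answer: (C^⊗2)[3][3] = 12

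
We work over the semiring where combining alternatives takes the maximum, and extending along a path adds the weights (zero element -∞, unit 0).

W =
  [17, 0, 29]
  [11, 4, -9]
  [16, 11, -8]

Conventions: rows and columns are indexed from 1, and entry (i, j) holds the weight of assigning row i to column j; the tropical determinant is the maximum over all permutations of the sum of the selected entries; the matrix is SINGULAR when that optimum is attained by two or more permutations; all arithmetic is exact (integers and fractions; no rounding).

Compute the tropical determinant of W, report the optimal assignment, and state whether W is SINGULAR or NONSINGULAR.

σ = (1, 2, 3): 17 + 4 + (-8) = 13
σ = (1, 3, 2): 17 + (-9) + 11 = 19
σ = (2, 1, 3): 0 + 11 + (-8) = 3
σ = (2, 3, 1): 0 + (-9) + 16 = 7
σ = (3, 1, 2): 29 + 11 + 11 = 51
σ = (3, 2, 1): 29 + 4 + 16 = 49
Optimal value attained by: σ = (3, 1, 2).
Answer: det⊕(W) = 51; verdict: NONSINGULAR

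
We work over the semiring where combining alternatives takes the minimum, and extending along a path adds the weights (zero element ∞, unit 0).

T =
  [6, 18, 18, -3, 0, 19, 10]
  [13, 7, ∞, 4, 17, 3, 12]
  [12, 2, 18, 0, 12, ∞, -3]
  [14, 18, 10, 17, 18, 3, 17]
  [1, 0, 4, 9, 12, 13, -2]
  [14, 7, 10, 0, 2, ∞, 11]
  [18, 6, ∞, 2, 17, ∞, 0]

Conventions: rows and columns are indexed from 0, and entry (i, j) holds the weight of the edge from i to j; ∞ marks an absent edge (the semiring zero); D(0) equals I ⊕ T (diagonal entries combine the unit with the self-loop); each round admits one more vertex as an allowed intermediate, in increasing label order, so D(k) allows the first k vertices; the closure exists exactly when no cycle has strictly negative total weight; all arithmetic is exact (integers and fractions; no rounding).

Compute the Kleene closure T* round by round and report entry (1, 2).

D(0):
  [0, 18, 18, -3, 0, 19, 10]
  [13, 0, ∞, 4, 17, 3, 12]
  [12, 2, 0, 0, 12, ∞, -3]
  [14, 18, 10, 0, 18, 3, 17]
  [1, 0, 4, 9, 0, 13, -2]
  [14, 7, 10, 0, 2, 0, 11]
  [18, 6, ∞, 2, 17, ∞, 0]
D(1):
  [0, 18, 18, -3, 0, 19, 10]
  [13, 0, 31, 4, 13, 3, 12]
  [12, 2, 0, 0, 12, 31, -3]
  [14, 18, 10, 0, 14, 3, 17]
  [1, 0, 4, -2, 0, 13, -2]
  [14, 7, 10, 0, 2, 0, 11]
  [18, 6, 36, 2, 17, 37, 0]
D(2):
  [0, 18, 18, -3, 0, 19, 10]
  [13, 0, 31, 4, 13, 3, 12]
  [12, 2, 0, 0, 12, 5, -3]
  [14, 18, 10, 0, 14, 3, 17]
  [1, 0, 4, -2, 0, 3, -2]
  [14, 7, 10, 0, 2, 0, 11]
  [18, 6, 36, 2, 17, 9, 0]
D(3):
  [0, 18, 18, -3, 0, 19, 10]
  [13, 0, 31, 4, 13, 3, 12]
  [12, 2, 0, 0, 12, 5, -3]
  [14, 12, 10, 0, 14, 3, 7]
  [1, 0, 4, -2, 0, 3, -2]
  [14, 7, 10, 0, 2, 0, 7]
  [18, 6, 36, 2, 17, 9, 0]
D(4):
  [0, 9, 7, -3, 0, 0, 4]
  [13, 0, 14, 4, 13, 3, 11]
  [12, 2, 0, 0, 12, 3, -3]
  [14, 12, 10, 0, 14, 3, 7]
  [1, 0, 4, -2, 0, 1, -2]
  [14, 7, 10, 0, 2, 0, 7]
  [16, 6, 12, 2, 16, 5, 0]
D(5):
  [0, 0, 4, -3, 0, 0, -2]
  [13, 0, 14, 4, 13, 3, 11]
  [12, 2, 0, 0, 12, 3, -3]
  [14, 12, 10, 0, 14, 3, 7]
  [1, 0, 4, -2, 0, 1, -2]
  [3, 2, 6, 0, 2, 0, 0]
  [16, 6, 12, 2, 16, 5, 0]
D(6):
  [0, 0, 4, -3, 0, 0, -2]
  [6, 0, 9, 3, 5, 3, 3]
  [6, 2, 0, 0, 5, 3, -3]
  [6, 5, 9, 0, 5, 3, 3]
  [1, 0, 4, -2, 0, 1, -2]
  [3, 2, 6, 0, 2, 0, 0]
  [8, 6, 11, 2, 7, 5, 0]
D(7):
  [0, 0, 4, -3, 0, 0, -2]
  [6, 0, 9, 3, 5, 3, 3]
  [5, 2, 0, -1, 4, 2, -3]
  [6, 5, 9, 0, 5, 3, 3]
  [1, 0, 4, -2, 0, 1, -2]
  [3, 2, 6, 0, 2, 0, 0]
  [8, 6, 11, 2, 7, 5, 0]
Answer: T*[1][2] = 9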